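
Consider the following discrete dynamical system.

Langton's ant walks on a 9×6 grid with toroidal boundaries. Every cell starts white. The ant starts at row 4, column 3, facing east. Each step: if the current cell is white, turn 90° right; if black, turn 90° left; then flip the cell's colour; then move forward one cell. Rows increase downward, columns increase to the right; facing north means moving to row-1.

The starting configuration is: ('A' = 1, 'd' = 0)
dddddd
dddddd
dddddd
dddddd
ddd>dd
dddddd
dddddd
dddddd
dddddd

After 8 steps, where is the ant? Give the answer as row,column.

k=0  dddddd
dddddd
dddddd
dddddd
ddd>dd
dddddd
dddddd
dddddd
dddddd
k=1  dddddd
dddddd
dddddd
dddddd
dddAdd
dddvdd
dddddd
dddddd
dddddd
k=2  dddddd
dddddd
dddddd
dddddd
dddAdd
dd<Add
dddddd
dddddd
dddddd
k=3  dddddd
dddddd
dddddd
dddddd
dd^Add
ddAAdd
dddddd
dddddd
dddddd
k=4  dddddd
dddddd
dddddd
dddddd
ddA>dd
ddAAdd
dddddd
dddddd
dddddd
k=5  dddddd
dddddd
dddddd
ddd^dd
ddAddd
ddAAdd
dddddd
dddddd
dddddd
k=6  dddddd
dddddd
dddddd
dddA>d
ddAddd
ddAAdd
dddddd
dddddd
dddddd
k=7  dddddd
dddddd
dddddd
dddAAd
ddAdvd
ddAAdd
dddddd
dddddd
dddddd
k=8  dddddd
dddddd
dddddd
dddAAd
ddA<Ad
ddAAdd
dddddd
dddddd
dddddd

4,3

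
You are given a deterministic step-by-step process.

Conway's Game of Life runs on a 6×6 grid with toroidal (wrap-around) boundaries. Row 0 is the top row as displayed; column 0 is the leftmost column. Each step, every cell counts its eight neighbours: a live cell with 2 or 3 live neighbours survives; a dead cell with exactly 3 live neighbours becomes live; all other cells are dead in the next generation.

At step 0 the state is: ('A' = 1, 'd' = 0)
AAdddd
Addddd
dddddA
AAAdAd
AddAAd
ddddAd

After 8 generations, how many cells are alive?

3

t=0: AAdddd
Addddd
dddddA
AAAdAd
AddAAd
ddddAd
t=1: AAdddA
AAdddA
dddddA
AAAdAd
AdAdAd
AAdAAd
t=2: dddddd
dAddAd
ddAdAd
AdAdAd
ddddAd
dddAAd
t=3: dddAAd
dddAdd
ddAdAd
dAddAd
ddddAd
dddAAd
t=4: ddAddd
ddAddd
ddAdAd
ddddAA
ddddAA
dddddA
t=5: dddddd
dAAddd
ddddAA
dddddd
Addddd
ddddAA
t=6: dddddd
dddddd
dddddd
dddddA
dddddA
dddddA
t=7: dddddd
dddddd
dddddd
dddddd
AdddAA
dddddd
t=8: dddddd
dddddd
dddddd
dddddA
dddddA
dddddA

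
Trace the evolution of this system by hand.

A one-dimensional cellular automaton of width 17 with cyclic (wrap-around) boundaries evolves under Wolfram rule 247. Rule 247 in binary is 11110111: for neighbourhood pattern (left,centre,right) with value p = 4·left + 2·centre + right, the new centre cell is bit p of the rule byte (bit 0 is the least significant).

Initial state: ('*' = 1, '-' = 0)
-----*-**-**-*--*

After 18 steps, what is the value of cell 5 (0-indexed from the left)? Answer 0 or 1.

[0] -----*-**-**-*--*
[1] *******-**-******
[2] ********-**-*****
[3] *********-**-****
[4] **********-**-***
[5] ***********-**-**
[6] ************-**-*
[7] *************-**-
[8] -*************-**
[9] *-*************-*
[10] **-*************-
[11] -**-*************
[12] *-**-************
[13] **-**-***********
[14] ***-**-**********
[15] ****-**-*********
[16] *****-**-********
[17] ******-**-*******
[18] *******-**-******

1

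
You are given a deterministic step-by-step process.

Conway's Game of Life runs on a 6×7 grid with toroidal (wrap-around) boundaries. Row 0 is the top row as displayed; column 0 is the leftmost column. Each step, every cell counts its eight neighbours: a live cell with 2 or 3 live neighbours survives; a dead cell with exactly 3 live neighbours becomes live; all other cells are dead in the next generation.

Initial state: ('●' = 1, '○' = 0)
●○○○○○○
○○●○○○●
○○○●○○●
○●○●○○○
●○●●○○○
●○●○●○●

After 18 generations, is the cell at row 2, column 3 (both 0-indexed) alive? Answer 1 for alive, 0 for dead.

gen 0: ●○○○○○○
○○●○○○●
○○○●○○●
○●○●○○○
●○●●○○○
●○●○●○●
gen 1: ●○○●○●○
●○○○○○●
●○○●○○○
●●○●●○○
●○○○●○●
●○●○○○●
gen 2: ○○○○○●○
●●○○●○○
○○●●●○○
○●●●●●○
○○●○●○○
○○○●●○○
gen 3: ○○○●○●○
○●●○●●○
●○○○○○○
○●○○○●○
○●○○○○○
○○○●●●○
gen 4: ○○○○○○●
○●●●●●●
●○●○●●●
●●○○○○○
○○●○○●○
○○●●○●○
gen 5: ●●○○○○●
○●●○○○○
○○○○○○○
●○●●●○○
○○●●●○●
○○●●●●●
gen 6: ○○○○●○●
○●●○○○○
○○○○○○○
○●●○●●○
●○○○○○●
○○○○○○○
gen 7: ○○○○○○○
○○○○○○○
○○○●○○○
●●○○○●●
●●○○○●●
●○○○○●●
gen 8: ○○○○○○●
○○○○○○○
●○○○○○●
○●●○●●○
○○○○●○○
○●○○○●○
gen 9: ○○○○○○○
●○○○○○●
●●○○○●●
●●○●●●●
○●●●●○○
○○○○○●○
gen 10: ○○○○○○●
○●○○○●○
○○●○○○○
○○○○○○○
○●○○○○○
○○●●●○○
gen 11: ○○●●●●○
○○○○○○○
○○○○○○○
○○○○○○○
○○●●○○○
○○●●○○○
gen 12: ○○●○●○○
○○○●●○○
○○○○○○○
○○○○○○○
○○●●○○○
○●○○○○○
gen 13: ○○●○●○○
○○○●●○○
○○○○○○○
○○○○○○○
○○●○○○○
○●○○○○○
gen 14: ○○●○●○○
○○○●●○○
○○○○○○○
○○○○○○○
○○○○○○○
○●●●○○○
gen 15: ○●○○●○○
○○○●●○○
○○○○○○○
○○○○○○○
○○●○○○○
○●●●○○○
gen 16: ○●○○●○○
○○○●●○○
○○○○○○○
○○○○○○○
○●●●○○○
○●○●○○○
gen 17: ○○○○●○○
○○○●●○○
○○○○○○○
○○●○○○○
○●○●○○○
●●○●●○○
gen 18: ○○●○○●○
○○○●●○○
○○○●○○○
○○●○○○○
●●○●●○○
●●○●●○○

1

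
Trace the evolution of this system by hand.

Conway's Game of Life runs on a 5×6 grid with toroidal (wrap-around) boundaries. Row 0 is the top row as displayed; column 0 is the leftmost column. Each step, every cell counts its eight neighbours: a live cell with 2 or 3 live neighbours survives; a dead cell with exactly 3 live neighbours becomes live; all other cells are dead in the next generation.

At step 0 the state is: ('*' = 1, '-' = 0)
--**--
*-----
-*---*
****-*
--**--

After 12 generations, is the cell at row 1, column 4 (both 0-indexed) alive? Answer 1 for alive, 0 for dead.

0) --**--
*-----
-*---*
****-*
--**--
1) -***--
***---
----**
---*-*
*-----
2) ---*--
*---**
-*****
*----*
**-**-
3) -***--
**----
-***--
------
*****-
4) ----**
*-----
***---
*---*-
*---*-
5) *---*-
*-----
*-----
*--*--
*--**-
6) **-**-
**----
**---*
**-**-
**-**-
7) ---**-
----*-
----*-
---*--
------
8) ---**-
----**
---**-
------
---**-
9) ------
-----*
---***
------
---**-
10) ----*-
-----*
----**
-----*
------
11) ------
-----*
*---**
----**
------
12) ------
*---**
*-----
*---*-
------

1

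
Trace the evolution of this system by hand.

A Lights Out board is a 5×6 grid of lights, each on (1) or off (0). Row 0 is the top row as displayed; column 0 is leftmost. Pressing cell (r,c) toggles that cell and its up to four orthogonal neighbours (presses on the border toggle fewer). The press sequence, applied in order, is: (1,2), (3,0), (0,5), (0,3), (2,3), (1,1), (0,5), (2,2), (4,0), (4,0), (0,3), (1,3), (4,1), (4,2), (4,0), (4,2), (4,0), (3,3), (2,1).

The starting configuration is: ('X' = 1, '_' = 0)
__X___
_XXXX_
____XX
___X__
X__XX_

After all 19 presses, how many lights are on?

k=0  __X___
_XXXX_
____XX
___X__
X__XX_
k=1  ______
____X_
__X_XX
___X__
X__XX_
k=2  ______
____X_
X_X_XX
XX_X__
___XX_
k=3  ____XX
____XX
X_X_XX
XX_X__
___XX_
k=4  __XX_X
___XXX
X_X_XX
XX_X__
___XX_
k=5  __XX_X
____XX
X__X_X
XX____
___XX_
k=6  _XXX_X
XXX_XX
XX_X_X
XX____
___XX_
k=7  _XXXX_
XXX_X_
XX_X_X
XX____
___XX_
k=8  _XXXX_
XX__X_
X_X__X
XXX___
___XX_
k=9  _XXXX_
XX__X_
X_X__X
_XX___
XX_XX_
k=10  _XXXX_
XX__X_
X_X__X
XXX___
___XX_
k=11  _X____
XX_XX_
X_X__X
XXX___
___XX_
k=12  _X_X__
XXX___
X_XX_X
XXX___
___XX_
k=13  _X_X__
XXX___
X_XX_X
X_X___
XXXXX_
k=14  _X_X__
XXX___
X_XX_X
X_____
X___X_
k=15  _X_X__
XXX___
X_XX_X
______
_X__X_
k=16  _X_X__
XXX___
X_XX_X
__X___
__XXX_
k=17  _X_X__
XXX___
X_XX_X
X_X___
XXXXX_
k=18  _X_X__
XXX___
X_X__X
X__XX_
XXX_X_
k=19  _X_X__
X_X___
_X___X
XX_XX_
XXX_X_

14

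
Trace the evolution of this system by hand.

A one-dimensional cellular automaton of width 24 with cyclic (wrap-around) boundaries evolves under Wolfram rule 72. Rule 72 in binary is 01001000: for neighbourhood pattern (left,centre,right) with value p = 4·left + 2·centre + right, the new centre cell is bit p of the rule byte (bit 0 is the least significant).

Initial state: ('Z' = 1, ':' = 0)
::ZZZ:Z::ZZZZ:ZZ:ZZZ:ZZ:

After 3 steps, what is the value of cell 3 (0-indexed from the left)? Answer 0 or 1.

0

0) ::ZZZ:Z::ZZZZ:ZZ:ZZZ:ZZ:
1) ::Z:Z::::Z::Z:ZZ:Z:Z:ZZ:
2) ::::::::::::::ZZ:::::ZZ:
3) ::::::::::::::ZZ:::::ZZ:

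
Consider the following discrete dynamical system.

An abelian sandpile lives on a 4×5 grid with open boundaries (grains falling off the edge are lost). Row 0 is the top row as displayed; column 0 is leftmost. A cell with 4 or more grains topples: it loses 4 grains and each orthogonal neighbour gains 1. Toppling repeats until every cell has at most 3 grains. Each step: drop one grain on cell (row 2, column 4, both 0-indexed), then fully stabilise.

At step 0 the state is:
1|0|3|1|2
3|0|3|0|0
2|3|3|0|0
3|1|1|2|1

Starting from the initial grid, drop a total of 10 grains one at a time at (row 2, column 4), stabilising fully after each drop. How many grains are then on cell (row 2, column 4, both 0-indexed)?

2

0) 1|0|3|1|2
3|0|3|0|0
2|3|3|0|0
3|1|1|2|1
1) 1|0|3|1|2
3|0|3|0|0
2|3|3|0|1
3|1|1|2|1
2) 1|0|3|1|2
3|0|3|0|0
2|3|3|0|2
3|1|1|2|1
3) 1|0|3|1|2
3|0|3|0|0
2|3|3|0|3
3|1|1|2|1
4) 1|0|3|1|2
3|0|3|0|1
2|3|3|1|0
3|1|1|2|2
5) 1|0|3|1|2
3|0|3|0|1
2|3|3|1|1
3|1|1|2|2
6) 1|0|3|1|2
3|0|3|0|1
2|3|3|1|2
3|1|1|2|2
7) 1|0|3|1|2
3|0|3|0|1
2|3|3|1|3
3|1|1|2|2
8) 1|0|3|1|2
3|0|3|0|2
2|3|3|2|0
3|1|1|2|3
9) 1|0|3|1|2
3|0|3|0|2
2|3|3|2|1
3|1|1|2|3
10) 1|0|3|1|2
3|0|3|0|2
2|3|3|2|2
3|1|1|2|3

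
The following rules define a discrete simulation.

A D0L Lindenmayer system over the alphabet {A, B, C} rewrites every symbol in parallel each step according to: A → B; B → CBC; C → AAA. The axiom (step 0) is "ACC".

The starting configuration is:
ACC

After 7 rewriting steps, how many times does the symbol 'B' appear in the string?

175

k=0  ACC
k=1  BAAAAAA
k=2  CBCBBBBBB
k=3  AAACBCAAACBCCBCCBCCBCCBCCBC
k=4  BBBAAACBCAAABBBAAACBCAAAAAACBCAAAAAACBCAAAAAACBCAAAAAACBCAAAAAACBCAAA
k=5  CBCCBCCBCBBBAAACBCAAABBBCBCCBCCBCBBBAAACBCAAABBBBBBAAACBCA…BAAACBCAAABBBBBBAAACBCAAABBBBBBAAACBCAAABBBBBBAAACBCAAABBB  (len 123)
k=6  AAACBCAAAAAACBCAAAAAACBCAAACBCCBCCBCBBBAAACBCAAABBBCBCCBCC…CBBBAAACBCAAABBBCBCCBCCBCCBCCBCCBCBBBAAACBCAAABBBCBCCBCCBC  (len 285)
k=7  BBBAAACBCAAABBBBBBAAACBCAAABBBBBBAAACBCAAABBBAAACBCAAAAAAC…CCBCCBCBBBAAACBCAAABBBCBCCBCCBCAAACBCAAAAAACBCAAAAAACBCAAA  (len 699)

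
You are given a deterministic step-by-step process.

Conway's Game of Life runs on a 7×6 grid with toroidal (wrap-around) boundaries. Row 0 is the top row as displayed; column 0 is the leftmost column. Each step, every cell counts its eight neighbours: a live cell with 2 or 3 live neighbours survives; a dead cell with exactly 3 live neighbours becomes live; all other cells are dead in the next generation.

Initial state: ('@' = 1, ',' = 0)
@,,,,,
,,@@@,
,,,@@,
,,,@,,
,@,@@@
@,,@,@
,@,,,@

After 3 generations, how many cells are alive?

8

k=0  @,,,,,
,,@@@,
,,,@@,
,,,@,,
,@,@@@
@,,@,@
,@,,,@
k=1  @@@@@@
,,@,@@
,,,,,,
,,,,,@
,,,@,@
,@,@,,
,@,,@@
k=2  ,,,,,,
,,@,,,
,,,,@@
,,,,@,
@,@,,,
,,,@,@
,,,,,,
k=3  ,,,,,,
,,,,,,
,,,@@@
,,,@@,
,,,@@@
,,,,,,
,,,,,,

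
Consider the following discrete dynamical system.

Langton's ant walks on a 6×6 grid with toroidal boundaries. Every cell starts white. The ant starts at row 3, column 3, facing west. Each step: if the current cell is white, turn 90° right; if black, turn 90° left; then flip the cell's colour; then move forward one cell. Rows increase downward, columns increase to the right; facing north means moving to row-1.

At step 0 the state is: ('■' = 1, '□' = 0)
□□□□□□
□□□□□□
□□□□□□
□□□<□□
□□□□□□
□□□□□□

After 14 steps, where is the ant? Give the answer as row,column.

4,4

0) □□□□□□
□□□□□□
□□□□□□
□□□<□□
□□□□□□
□□□□□□
1) □□□□□□
□□□□□□
□□□^□□
□□□■□□
□□□□□□
□□□□□□
2) □□□□□□
□□□□□□
□□□■>□
□□□■□□
□□□□□□
□□□□□□
3) □□□□□□
□□□□□□
□□□■■□
□□□■v□
□□□□□□
□□□□□□
4) □□□□□□
□□□□□□
□□□■■□
□□□<■□
□□□□□□
□□□□□□
5) □□□□□□
□□□□□□
□□□■■□
□□□□■□
□□□v□□
□□□□□□
6) □□□□□□
□□□□□□
□□□■■□
□□□□■□
□□<■□□
□□□□□□
7) □□□□□□
□□□□□□
□□□■■□
□□^□■□
□□■■□□
□□□□□□
8) □□□□□□
□□□□□□
□□□■■□
□□■>■□
□□■■□□
□□□□□□
9) □□□□□□
□□□□□□
□□□■■□
□□■■■□
□□■v□□
□□□□□□
10) □□□□□□
□□□□□□
□□□■■□
□□■■■□
□□■□>□
□□□□□□
11) □□□□□□
□□□□□□
□□□■■□
□□■■■□
□□■□■□
□□□□v□
12) □□□□□□
□□□□□□
□□□■■□
□□■■■□
□□■□■□
□□□<■□
13) □□□□□□
□□□□□□
□□□■■□
□□■■■□
□□■^■□
□□□■■□
14) □□□□□□
□□□□□□
□□□■■□
□□■■■□
□□■■>□
□□□■■□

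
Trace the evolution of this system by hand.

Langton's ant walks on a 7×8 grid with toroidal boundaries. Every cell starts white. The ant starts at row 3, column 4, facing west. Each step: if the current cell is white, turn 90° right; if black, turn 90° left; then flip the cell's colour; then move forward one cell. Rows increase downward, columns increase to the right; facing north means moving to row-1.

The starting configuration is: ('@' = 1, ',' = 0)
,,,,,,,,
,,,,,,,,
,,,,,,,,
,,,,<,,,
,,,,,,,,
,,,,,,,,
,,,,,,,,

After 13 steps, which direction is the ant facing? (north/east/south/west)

step 0: ,,,,,,,,
,,,,,,,,
,,,,,,,,
,,,,<,,,
,,,,,,,,
,,,,,,,,
,,,,,,,,
step 1: ,,,,,,,,
,,,,,,,,
,,,,^,,,
,,,,@,,,
,,,,,,,,
,,,,,,,,
,,,,,,,,
step 2: ,,,,,,,,
,,,,,,,,
,,,,@>,,
,,,,@,,,
,,,,,,,,
,,,,,,,,
,,,,,,,,
step 3: ,,,,,,,,
,,,,,,,,
,,,,@@,,
,,,,@v,,
,,,,,,,,
,,,,,,,,
,,,,,,,,
step 4: ,,,,,,,,
,,,,,,,,
,,,,@@,,
,,,,<@,,
,,,,,,,,
,,,,,,,,
,,,,,,,,
step 5: ,,,,,,,,
,,,,,,,,
,,,,@@,,
,,,,,@,,
,,,,v,,,
,,,,,,,,
,,,,,,,,
step 6: ,,,,,,,,
,,,,,,,,
,,,,@@,,
,,,,,@,,
,,,<@,,,
,,,,,,,,
,,,,,,,,
step 7: ,,,,,,,,
,,,,,,,,
,,,,@@,,
,,,^,@,,
,,,@@,,,
,,,,,,,,
,,,,,,,,
step 8: ,,,,,,,,
,,,,,,,,
,,,,@@,,
,,,@>@,,
,,,@@,,,
,,,,,,,,
,,,,,,,,
step 9: ,,,,,,,,
,,,,,,,,
,,,,@@,,
,,,@@@,,
,,,@v,,,
,,,,,,,,
,,,,,,,,
step 10: ,,,,,,,,
,,,,,,,,
,,,,@@,,
,,,@@@,,
,,,@,>,,
,,,,,,,,
,,,,,,,,
step 11: ,,,,,,,,
,,,,,,,,
,,,,@@,,
,,,@@@,,
,,,@,@,,
,,,,,v,,
,,,,,,,,
step 12: ,,,,,,,,
,,,,,,,,
,,,,@@,,
,,,@@@,,
,,,@,@,,
,,,,<@,,
,,,,,,,,
step 13: ,,,,,,,,
,,,,,,,,
,,,,@@,,
,,,@@@,,
,,,@^@,,
,,,,@@,,
,,,,,,,,

north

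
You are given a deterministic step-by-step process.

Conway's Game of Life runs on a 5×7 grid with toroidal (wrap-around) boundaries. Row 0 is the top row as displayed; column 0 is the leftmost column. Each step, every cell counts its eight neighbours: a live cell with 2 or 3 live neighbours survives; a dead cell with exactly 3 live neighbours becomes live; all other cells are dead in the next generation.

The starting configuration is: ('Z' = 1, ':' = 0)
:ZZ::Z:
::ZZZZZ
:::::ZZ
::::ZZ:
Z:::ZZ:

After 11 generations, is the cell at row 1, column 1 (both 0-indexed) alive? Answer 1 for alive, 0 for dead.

0

0) :ZZ::Z:
::ZZZZZ
:::::ZZ
::::ZZ:
Z:::ZZ:
1) ZZZ::::
ZZZZ:::
:::::::
:::::::
:Z:Z:::
2) :::::::
Z::Z:::
:ZZ::::
:::::::
ZZ:::::
3) ZZ:::::
:ZZ::::
:ZZ::::
Z:Z::::
:::::::
4) ZZZ::::
:::::::
Z::Z:::
::Z::::
Z::::::
5) ZZ:::::
Z:Z::::
:::::::
:Z:::::
Z:Z::::
6) Z:Z:::Z
Z::::::
:Z:::::
:Z:::::
Z:Z::::
7) Z:::::Z
Z:::::Z
ZZ:::::
ZZZ::::
Z:Z:::Z
8) :::::Z:
:::::::
::Z::::
::Z::::
::Z::::
9) :::::::
:::::::
:::::::
:ZZZ:::
:::::::
10) :::::::
:::::::
::Z::::
::Z::::
::Z::::
11) :::::::
:::::::
:::::::
:ZZZ:::
:::::::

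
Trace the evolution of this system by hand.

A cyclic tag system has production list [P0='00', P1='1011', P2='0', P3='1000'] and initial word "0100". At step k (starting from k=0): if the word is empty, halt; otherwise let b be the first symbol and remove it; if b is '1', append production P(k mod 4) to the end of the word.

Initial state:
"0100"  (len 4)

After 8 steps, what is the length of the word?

0) "0100"  (len 4)
1) "100"  (len 3)
2) "001011"  (len 6)
3) "01011"  (len 5)
4) "1011"  (len 4)
5) "01100"  (len 5)
6) "1100"  (len 4)
7) "1000"  (len 4)
8) "0001000"  (len 7)

7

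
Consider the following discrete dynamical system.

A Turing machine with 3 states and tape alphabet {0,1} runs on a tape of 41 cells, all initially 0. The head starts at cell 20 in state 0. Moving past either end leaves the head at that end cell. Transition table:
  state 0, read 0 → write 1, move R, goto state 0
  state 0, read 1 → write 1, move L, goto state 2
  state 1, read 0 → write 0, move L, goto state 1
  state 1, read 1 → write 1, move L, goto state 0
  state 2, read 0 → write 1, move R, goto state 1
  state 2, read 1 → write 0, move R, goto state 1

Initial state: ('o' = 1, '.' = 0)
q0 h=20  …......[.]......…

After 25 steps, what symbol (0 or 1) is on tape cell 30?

1

step 0: q0 h=20  …......[.]......…
step 1: q0 h=21  ….....o[.]......…
step 2: q0 h=22  …....oo[.]......…
step 3: q0 h=23  …...ooo[.]......…
step 4: q0 h=24  …..oooo[.]......…
step 5: q0 h=25  ….ooooo[.]......…
step 6: q0 h=26  …oooooo[.]......…
step 7: q0 h=27  …oooooo[.]......…
step 8: q0 h=28  …oooooo[.]......…
step 9: q0 h=29  …oooooo[.]......…
step 10: q0 h=30  …oooooo[.]......…
step 11: q0 h=31  …oooooo[.]......…
step 12: q0 h=32  …oooooo[.]......…
step 13: q0 h=33  …oooooo[.]......…
step 14: q0 h=34  …oooooo[.]......|
step 15: q0 h=35  …oooooo[.].....|
step 16: q0 h=36  …oooooo[.]....|
step 17: q0 h=37  …oooooo[.]...|
step 18: q0 h=38  …oooooo[.]..|
step 19: q0 h=39  …oooooo[.].|
step 20: q0 h=40  …oooooo[.]|
step 21: q0 h=40  …oooooo[o]|
step 22: q2 h=39  …oooooo[o]o|
step 23: q1 h=40  …ooooo.[o]|
step 24: q0 h=39  …oooooo[.]o|
step 25: q0 h=40  …oooooo[o]|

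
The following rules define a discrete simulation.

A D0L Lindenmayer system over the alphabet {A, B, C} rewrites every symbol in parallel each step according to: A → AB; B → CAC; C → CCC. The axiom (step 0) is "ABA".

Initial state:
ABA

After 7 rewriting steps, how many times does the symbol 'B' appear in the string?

34

t=0: ABA
t=1: ABCACAB
t=2: ABCACCCCABCCCABCAC
t=3: ABCACCCCABCCCCCCCCCCCCABCACCCCCCCCCCABCACCCCABCCC
t=4: ABCACCCCABCCCCCCCCCCCCABCACCCCCCCCCCCCCCCCCCCCCCCCCCCCCCCC…CCCCCCCCCCCCCCCCCCCCCCABCACCCCABCCCCCCCCCCCCABCACCCCCCCCCC  (len 139)
t=5: ABCACCCCABCCCCCCCCCCCCABCACCCCCCCCCCCCCCCCCCCCCCCCCCCCCCCC…CCCCCCCCCCCCCCCCCCABCACCCCABCCCCCCCCCCCCCCCCCCCCCCCCCCCCCC  (len 404)
t=6: ABCACCCCABCCCCCCCCCCCCABCACCCCCCCCCCCCCCCCCCCCCCCCCCCCCCCC…CCCCCCCCCCCCCCCCCCCCCCCCCCCCCCCCCCCCCCCCCCCCCCCCCCCCCCCCCC  (len 1191)
t=7: ABCACCCCABCCCCCCCCCCCCABCACCCCCCCCCCCCCCCCCCCCCCCCCCCCCCCC…CCCCCCCCCCCCCCCCCCCCCCCCCCCCCCCCCCCCCCCCCCCCCCCCCCCCCCCCCC  (len 3539)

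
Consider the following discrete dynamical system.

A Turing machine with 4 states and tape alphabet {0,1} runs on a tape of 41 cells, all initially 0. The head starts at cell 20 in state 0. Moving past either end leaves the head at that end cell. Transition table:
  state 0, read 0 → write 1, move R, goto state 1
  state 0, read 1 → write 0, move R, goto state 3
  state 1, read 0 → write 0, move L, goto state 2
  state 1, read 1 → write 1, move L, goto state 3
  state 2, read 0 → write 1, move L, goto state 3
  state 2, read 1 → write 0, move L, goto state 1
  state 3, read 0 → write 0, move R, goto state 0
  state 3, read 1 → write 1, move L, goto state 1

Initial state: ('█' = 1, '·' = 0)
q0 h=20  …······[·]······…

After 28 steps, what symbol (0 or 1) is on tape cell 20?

[0] q0 h=20  …······[·]······…
[1] q1 h=21  …·····█[·]······…
[2] q2 h=20  …······[█]······…
[3] q1 h=19  …······[·]······…
[4] q2 h=18  …······[·]······…
[5] q3 h=17  …······[·]█·····…
[6] q0 h=18  …······[█]······…
[7] q3 h=19  …······[·]······…
[8] q0 h=20  …······[·]······…
[9] q1 h=21  …·····█[·]······…
[10] q2 h=20  …······[█]······…
[11] q1 h=19  …······[·]······…
[12] q2 h=18  …······[·]······…
[13] q3 h=17  …······[·]█·····…
[14] q0 h=18  …······[█]······…
[15] q3 h=19  …······[·]······…
[16] q0 h=20  …······[·]······…
[17] q1 h=21  …·····█[·]······…
[18] q2 h=20  …······[█]······…
[19] q1 h=19  …······[·]······…
[20] q2 h=18  …······[·]······…
[21] q3 h=17  …······[·]█·····…
[22] q0 h=18  …······[█]······…
[23] q3 h=19  …······[·]······…
[24] q0 h=20  …······[·]······…
[25] q1 h=21  …·····█[·]······…
[26] q2 h=20  …······[█]······…
[27] q1 h=19  …······[·]······…
[28] q2 h=18  …······[·]······…

0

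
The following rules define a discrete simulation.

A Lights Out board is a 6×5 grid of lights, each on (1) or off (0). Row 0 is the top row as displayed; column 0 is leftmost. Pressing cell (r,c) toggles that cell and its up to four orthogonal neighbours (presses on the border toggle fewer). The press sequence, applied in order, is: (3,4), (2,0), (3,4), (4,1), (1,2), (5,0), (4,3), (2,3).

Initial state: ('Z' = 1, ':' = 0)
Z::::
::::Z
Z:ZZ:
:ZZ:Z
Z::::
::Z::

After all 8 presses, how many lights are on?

0) Z::::
::::Z
Z:ZZ:
:ZZ:Z
Z::::
::Z::
1) Z::::
::::Z
Z:ZZZ
:ZZZ:
Z:::Z
::Z::
2) Z::::
Z:::Z
:ZZZZ
ZZZZ:
Z:::Z
::Z::
3) Z::::
Z:::Z
:ZZZ:
ZZZ:Z
Z::::
::Z::
4) Z::::
Z:::Z
:ZZZ:
Z:Z:Z
:ZZ::
:ZZ::
5) Z:Z::
ZZZZZ
:Z:Z:
Z:Z:Z
:ZZ::
:ZZ::
6) Z:Z::
ZZZZZ
:Z:Z:
Z:Z:Z
ZZZ::
Z:Z::
7) Z:Z::
ZZZZZ
:Z:Z:
Z:ZZZ
ZZ:ZZ
Z:ZZ:
8) Z:Z::
ZZZ:Z
:ZZ:Z
Z:Z:Z
ZZ:ZZ
Z:ZZ:

19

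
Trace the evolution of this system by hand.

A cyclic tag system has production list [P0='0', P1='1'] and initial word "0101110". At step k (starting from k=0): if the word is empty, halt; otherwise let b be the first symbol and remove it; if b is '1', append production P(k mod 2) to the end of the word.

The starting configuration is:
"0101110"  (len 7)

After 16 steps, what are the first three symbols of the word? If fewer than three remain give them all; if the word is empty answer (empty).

0) "0101110"  (len 7)
1) "101110"  (len 6)
2) "011101"  (len 6)
3) "11101"  (len 5)
4) "11011"  (len 5)
5) "10110"  (len 5)
6) "01101"  (len 5)
7) "1101"  (len 4)
8) "1011"  (len 4)
9) "0110"  (len 4)
10) "110"  (len 3)
11) "100"  (len 3)
12) "001"  (len 3)
13) "01"  (len 2)
14) "1"  (len 1)
15) "0"  (len 1)
16) (halted — word empty)

(empty)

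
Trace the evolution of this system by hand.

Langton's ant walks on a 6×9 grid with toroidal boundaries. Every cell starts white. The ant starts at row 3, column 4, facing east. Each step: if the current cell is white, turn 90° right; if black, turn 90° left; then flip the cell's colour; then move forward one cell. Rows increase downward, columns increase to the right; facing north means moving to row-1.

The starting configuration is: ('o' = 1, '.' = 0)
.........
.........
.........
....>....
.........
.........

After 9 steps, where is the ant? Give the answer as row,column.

2,4

k=0  .........
.........
.........
....>....
.........
.........
k=1  .........
.........
.........
....o....
....v....
.........
k=2  .........
.........
.........
....o....
...<o....
.........
k=3  .........
.........
.........
...^o....
...oo....
.........
k=4  .........
.........
.........
...o>....
...oo....
.........
k=5  .........
.........
....^....
...o.....
...oo....
.........
k=6  .........
.........
....o>...
...o.....
...oo....
.........
k=7  .........
.........
....oo...
...o.v...
...oo....
.........
k=8  .........
.........
....oo...
...o<o...
...oo....
.........
k=9  .........
.........
....^o...
...ooo...
...oo....
.........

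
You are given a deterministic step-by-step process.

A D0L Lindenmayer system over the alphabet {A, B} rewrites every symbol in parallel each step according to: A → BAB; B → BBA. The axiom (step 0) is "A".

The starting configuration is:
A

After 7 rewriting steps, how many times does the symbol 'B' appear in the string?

step 0: A
step 1: BAB
step 2: BBABABBBA
step 3: BBABBABABBBABABBBABBABBABAB
step 4: BBABBABABBBABBABABBBABABBBABBABBABABBBABABBBABBABBABABBBABBABABBBABBABABBBABABBBA
step 5: BBABBABABBBABBABABBBABABBBABBABBABABBBABBABABBBABABBBABBAB…BBBABBABBABABBBABBABABBBABABBBABBABBABABBBABABBBABBABBABAB  (len 243)
step 6: BBABBABABBBABBABABBBABABBBABBABBABABBBABBABABBBABABBBABBAB…BBBABBABBABABBBABABBBABBABBABABBBABBABABBBABBABABBBABABBBA  (len 729)
step 7: BBABBABABBBABBABABBBABABBBABBABBABABBBABBABABBBABABBBABBAB…BBBABBABBABABBBABBABABBBABABBBABBABBABABBBABABBBABBABBABAB  (len 2187)

1458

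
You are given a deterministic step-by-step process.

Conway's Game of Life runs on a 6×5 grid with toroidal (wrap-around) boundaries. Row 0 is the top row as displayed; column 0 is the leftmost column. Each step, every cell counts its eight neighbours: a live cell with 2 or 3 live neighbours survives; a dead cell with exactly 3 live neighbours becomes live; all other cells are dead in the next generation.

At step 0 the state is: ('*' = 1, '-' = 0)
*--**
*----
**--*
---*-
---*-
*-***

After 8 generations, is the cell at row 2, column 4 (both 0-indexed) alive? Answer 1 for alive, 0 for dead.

0) *--**
*----
**--*
---*-
---*-
*-***
1) --*--
---*-
**--*
*-**-
-----
***--
2) --**-
*****
**---
*-**-
*--**
-**--
3) -----
-----
-----
--**-
*----
**---
4) -----
-----
-----
-----
*-*-*
**---
5) -----
-----
-----
-----
*---*
**--*
6) *----
-----
-----
-----
-*--*
-*--*
7) *----
-----
-----
-----
-----
-*--*
8) *----
-----
-----
-----
-----
*----

0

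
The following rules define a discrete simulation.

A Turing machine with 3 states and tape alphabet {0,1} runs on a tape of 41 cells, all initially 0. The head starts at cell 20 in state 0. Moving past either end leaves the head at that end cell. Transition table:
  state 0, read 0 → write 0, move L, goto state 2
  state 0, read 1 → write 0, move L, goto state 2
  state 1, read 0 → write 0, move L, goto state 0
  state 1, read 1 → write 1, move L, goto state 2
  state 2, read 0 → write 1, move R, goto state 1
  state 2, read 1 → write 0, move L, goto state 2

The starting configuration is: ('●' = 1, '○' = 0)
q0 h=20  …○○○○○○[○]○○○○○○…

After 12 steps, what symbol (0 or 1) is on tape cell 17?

0

t=0: q0 h=20  …○○○○○○[○]○○○○○○…
t=1: q2 h=19  …○○○○○○[○]○○○○○○…
t=2: q1 h=20  …○○○○○●[○]○○○○○○…
t=3: q0 h=19  …○○○○○○[●]○○○○○○…
t=4: q2 h=18  …○○○○○○[○]○○○○○○…
t=5: q1 h=19  …○○○○○●[○]○○○○○○…
t=6: q0 h=18  …○○○○○○[●]○○○○○○…
t=7: q2 h=17  …○○○○○○[○]○○○○○○…
t=8: q1 h=18  …○○○○○●[○]○○○○○○…
t=9: q0 h=17  …○○○○○○[●]○○○○○○…
t=10: q2 h=16  …○○○○○○[○]○○○○○○…
t=11: q1 h=17  …○○○○○●[○]○○○○○○…
t=12: q0 h=16  …○○○○○○[●]○○○○○○…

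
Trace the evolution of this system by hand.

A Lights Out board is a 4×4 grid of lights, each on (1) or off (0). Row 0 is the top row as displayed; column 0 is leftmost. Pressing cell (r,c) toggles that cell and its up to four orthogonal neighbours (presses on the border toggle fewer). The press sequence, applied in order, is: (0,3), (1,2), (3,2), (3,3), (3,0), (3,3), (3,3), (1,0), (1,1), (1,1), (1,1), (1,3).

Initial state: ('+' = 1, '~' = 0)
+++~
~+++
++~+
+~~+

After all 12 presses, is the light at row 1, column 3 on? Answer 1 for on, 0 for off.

0

k=0  +++~
~+++
++~+
+~~+
k=1  ++~+
~++~
++~+
+~~+
k=2  ++++
~~~+
++++
+~~+
k=3  ++++
~~~+
++~+
+++~
k=4  ++++
~~~+
++~~
++~+
k=5  ++++
~~~+
~+~~
~~~+
k=6  ++++
~~~+
~+~+
~~+~
k=7  ++++
~~~+
~+~~
~~~+
k=8  ~+++
++~+
++~~
~~~+
k=9  ~~++
~~++
+~~~
~~~+
k=10  ~+++
++~+
++~~
~~~+
k=11  ~~++
~~++
+~~~
~~~+
k=12  ~~+~
~~~~
+~~+
~~~+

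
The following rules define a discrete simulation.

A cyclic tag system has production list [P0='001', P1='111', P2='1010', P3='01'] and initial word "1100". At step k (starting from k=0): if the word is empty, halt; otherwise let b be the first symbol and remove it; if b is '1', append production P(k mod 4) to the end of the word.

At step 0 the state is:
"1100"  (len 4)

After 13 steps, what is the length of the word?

k=0  "1100"  (len 4)
k=1  "100001"  (len 6)
k=2  "00001111"  (len 8)
k=3  "0001111"  (len 7)
k=4  "001111"  (len 6)
k=5  "01111"  (len 5)
k=6  "1111"  (len 4)
k=7  "1111010"  (len 7)
k=8  "11101001"  (len 8)
k=9  "1101001001"  (len 10)
k=10  "101001001111"  (len 12)
k=11  "010010011111010"  (len 15)
k=12  "10010011111010"  (len 14)
k=13  "0010011111010001"  (len 16)

16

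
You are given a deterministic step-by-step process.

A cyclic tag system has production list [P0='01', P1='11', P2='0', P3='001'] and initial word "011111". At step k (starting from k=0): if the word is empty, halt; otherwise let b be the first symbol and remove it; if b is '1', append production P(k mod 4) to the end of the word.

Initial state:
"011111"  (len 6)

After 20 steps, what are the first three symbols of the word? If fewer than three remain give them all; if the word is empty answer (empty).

001

0) "011111"  (len 6)
1) "11111"  (len 5)
2) "111111"  (len 6)
3) "111110"  (len 6)
4) "11110001"  (len 8)
5) "111000101"  (len 9)
6) "1100010111"  (len 10)
7) "1000101110"  (len 10)
8) "000101110001"  (len 12)
9) "00101110001"  (len 11)
10) "0101110001"  (len 10)
11) "101110001"  (len 9)
12) "01110001001"  (len 11)
13) "1110001001"  (len 10)
14) "11000100111"  (len 11)
15) "10001001110"  (len 11)
16) "0001001110001"  (len 13)
17) "001001110001"  (len 12)
18) "01001110001"  (len 11)
19) "1001110001"  (len 10)
20) "001110001001"  (len 12)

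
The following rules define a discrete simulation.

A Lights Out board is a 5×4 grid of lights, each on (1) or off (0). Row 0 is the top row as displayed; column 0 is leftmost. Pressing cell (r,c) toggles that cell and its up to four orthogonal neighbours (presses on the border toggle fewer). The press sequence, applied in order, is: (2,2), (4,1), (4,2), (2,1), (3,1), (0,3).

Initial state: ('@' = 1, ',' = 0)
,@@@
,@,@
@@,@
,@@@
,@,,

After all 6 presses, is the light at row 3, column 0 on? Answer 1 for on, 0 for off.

gen 0: ,@@@
,@,@
@@,@
,@@@
,@,,
gen 1: ,@@@
,@@@
@,@,
,@,@
,@,,
gen 2: ,@@@
,@@@
@,@,
,,,@
@,@,
gen 3: ,@@@
,@@@
@,@,
,,@@
@@,@
gen 4: ,@@@
,,@@
,@,,
,@@@
@@,@
gen 5: ,@@@
,,@@
,,,,
@,,@
@,,@
gen 6: ,@,,
,,@,
,,,,
@,,@
@,,@

1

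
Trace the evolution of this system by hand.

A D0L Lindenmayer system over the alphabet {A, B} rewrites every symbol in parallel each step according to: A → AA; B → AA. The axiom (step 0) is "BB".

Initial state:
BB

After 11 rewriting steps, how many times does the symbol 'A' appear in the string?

t=0: BB
t=1: AAAA
t=2: AAAAAAAA
t=3: AAAAAAAAAAAAAAAA
t=4: AAAAAAAAAAAAAAAAAAAAAAAAAAAAAAAA
t=5: AAAAAAAAAAAAAAAAAAAAAAAAAAAAAAAAAAAAAAAAAAAAAAAAAAAAAAAAAAAAAAAA
t=6: AAAAAAAAAAAAAAAAAAAAAAAAAAAAAAAAAAAAAAAAAAAAAAAAAAAAAAAAAA…AAAAAAAAAAAAAAAAAAAAAAAAAAAAAAAAAAAAAAAAAAAAAAAAAAAAAAAAAA  (len 128)
t=7: AAAAAAAAAAAAAAAAAAAAAAAAAAAAAAAAAAAAAAAAAAAAAAAAAAAAAAAAAA…AAAAAAAAAAAAAAAAAAAAAAAAAAAAAAAAAAAAAAAAAAAAAAAAAAAAAAAAAA  (len 256)
t=8: AAAAAAAAAAAAAAAAAAAAAAAAAAAAAAAAAAAAAAAAAAAAAAAAAAAAAAAAAA…AAAAAAAAAAAAAAAAAAAAAAAAAAAAAAAAAAAAAAAAAAAAAAAAAAAAAAAAAA  (len 512)
t=9: AAAAAAAAAAAAAAAAAAAAAAAAAAAAAAAAAAAAAAAAAAAAAAAAAAAAAAAAAA…AAAAAAAAAAAAAAAAAAAAAAAAAAAAAAAAAAAAAAAAAAAAAAAAAAAAAAAAAA  (len 1024)
t=10: AAAAAAAAAAAAAAAAAAAAAAAAAAAAAAAAAAAAAAAAAAAAAAAAAAAAAAAAAA…AAAAAAAAAAAAAAAAAAAAAAAAAAAAAAAAAAAAAAAAAAAAAAAAAAAAAAAAAA  (len 2048)
t=11: AAAAAAAAAAAAAAAAAAAAAAAAAAAAAAAAAAAAAAAAAAAAAAAAAAAAAAAAAA…AAAAAAAAAAAAAAAAAAAAAAAAAAAAAAAAAAAAAAAAAAAAAAAAAAAAAAAAAA  (len 4096)

4096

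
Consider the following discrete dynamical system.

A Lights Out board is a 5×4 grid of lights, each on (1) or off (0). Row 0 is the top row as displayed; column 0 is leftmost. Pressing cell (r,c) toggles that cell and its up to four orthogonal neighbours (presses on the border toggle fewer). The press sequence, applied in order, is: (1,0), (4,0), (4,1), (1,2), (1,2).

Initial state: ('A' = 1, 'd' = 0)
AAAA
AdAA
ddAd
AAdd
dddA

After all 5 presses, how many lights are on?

k=0  AAAA
AdAA
ddAd
AAdd
dddA
k=1  dAAA
dAAA
AdAd
AAdd
dddA
k=2  dAAA
dAAA
AdAd
dAdd
AAdA
k=3  dAAA
dAAA
AdAd
dddd
ddAA
k=4  dAdA
dddd
Addd
dddd
ddAA
k=5  dAAA
dAAA
AdAd
dddd
ddAA

10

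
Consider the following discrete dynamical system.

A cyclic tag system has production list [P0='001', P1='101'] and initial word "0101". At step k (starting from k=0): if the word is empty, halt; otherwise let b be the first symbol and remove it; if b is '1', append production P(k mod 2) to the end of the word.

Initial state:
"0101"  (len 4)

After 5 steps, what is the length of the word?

gen 0: "0101"  (len 4)
gen 1: "101"  (len 3)
gen 2: "01101"  (len 5)
gen 3: "1101"  (len 4)
gen 4: "101101"  (len 6)
gen 5: "01101001"  (len 8)

8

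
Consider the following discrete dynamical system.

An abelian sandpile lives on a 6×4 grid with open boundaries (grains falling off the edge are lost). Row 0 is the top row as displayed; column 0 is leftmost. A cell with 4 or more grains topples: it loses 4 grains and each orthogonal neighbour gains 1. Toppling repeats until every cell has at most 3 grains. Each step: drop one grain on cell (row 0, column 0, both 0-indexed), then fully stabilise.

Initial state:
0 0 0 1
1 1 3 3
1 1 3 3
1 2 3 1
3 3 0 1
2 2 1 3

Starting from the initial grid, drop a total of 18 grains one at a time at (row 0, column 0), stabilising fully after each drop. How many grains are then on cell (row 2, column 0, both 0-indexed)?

2

t=0: 0 0 0 1
1 1 3 3
1 1 3 3
1 2 3 1
3 3 0 1
2 2 1 3
t=1: 1 0 0 1
1 1 3 3
1 1 3 3
1 2 3 1
3 3 0 1
2 2 1 3
t=2: 2 0 0 1
1 1 3 3
1 1 3 3
1 2 3 1
3 3 0 1
2 2 1 3
t=3: 3 0 0 1
1 1 3 3
1 1 3 3
1 2 3 1
3 3 0 1
2 2 1 3
t=4: 0 1 0 1
2 1 3 3
1 1 3 3
1 2 3 1
3 3 0 1
2 2 1 3
t=5: 1 1 0 1
2 1 3 3
1 1 3 3
1 2 3 1
3 3 0 1
2 2 1 3
t=6: 2 1 0 1
2 1 3 3
1 1 3 3
1 2 3 1
3 3 0 1
2 2 1 3
t=7: 3 1 0 1
2 1 3 3
1 1 3 3
1 2 3 1
3 3 0 1
2 2 1 3
t=8: 0 2 0 1
3 1 3 3
1 1 3 3
1 2 3 1
3 3 0 1
2 2 1 3
t=9: 1 2 0 1
3 1 3 3
1 1 3 3
1 2 3 1
3 3 0 1
2 2 1 3
t=10: 2 2 0 1
3 1 3 3
1 1 3 3
1 2 3 1
3 3 0 1
2 2 1 3
t=11: 3 2 0 1
3 1 3 3
1 1 3 3
1 2 3 1
3 3 0 1
2 2 1 3
t=12: 1 3 0 1
0 2 3 3
2 1 3 3
1 2 3 1
3 3 0 1
2 2 1 3
t=13: 2 3 0 1
0 2 3 3
2 1 3 3
1 2 3 1
3 3 0 1
2 2 1 3
t=14: 3 3 0 1
0 2 3 3
2 1 3 3
1 2 3 1
3 3 0 1
2 2 1 3
t=15: 1 0 1 1
1 3 3 3
2 1 3 3
1 2 3 1
3 3 0 1
2 2 1 3
t=16: 2 0 1 1
1 3 3 3
2 1 3 3
1 2 3 1
3 3 0 1
2 2 1 3
t=17: 3 0 1 1
1 3 3 3
2 1 3 3
1 2 3 1
3 3 0 1
2 2 1 3
t=18: 0 1 1 1
2 3 3 3
2 1 3 3
1 2 3 1
3 3 0 1
2 2 1 3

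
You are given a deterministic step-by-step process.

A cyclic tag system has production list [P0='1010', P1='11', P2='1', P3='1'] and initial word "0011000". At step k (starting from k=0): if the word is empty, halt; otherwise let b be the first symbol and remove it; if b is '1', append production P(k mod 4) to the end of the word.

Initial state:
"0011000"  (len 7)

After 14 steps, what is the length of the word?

[0] "0011000"  (len 7)
[1] "011000"  (len 6)
[2] "11000"  (len 5)
[3] "10001"  (len 5)
[4] "00011"  (len 5)
[5] "0011"  (len 4)
[6] "011"  (len 3)
[7] "11"  (len 2)
[8] "11"  (len 2)
[9] "11010"  (len 5)
[10] "101011"  (len 6)
[11] "010111"  (len 6)
[12] "10111"  (len 5)
[13] "01111010"  (len 8)
[14] "1111010"  (len 7)

7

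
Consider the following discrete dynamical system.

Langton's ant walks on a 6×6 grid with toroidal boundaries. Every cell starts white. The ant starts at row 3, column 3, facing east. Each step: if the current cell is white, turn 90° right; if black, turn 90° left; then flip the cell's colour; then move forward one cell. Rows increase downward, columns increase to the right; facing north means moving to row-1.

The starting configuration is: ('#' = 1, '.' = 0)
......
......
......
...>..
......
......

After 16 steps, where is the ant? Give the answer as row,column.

3,3

gen 0: ......
......
......
...>..
......
......
gen 1: ......
......
......
...#..
...v..
......
gen 2: ......
......
......
...#..
..<#..
......
gen 3: ......
......
......
..^#..
..##..
......
gen 4: ......
......
......
..#>..
..##..
......
gen 5: ......
......
...^..
..#...
..##..
......
gen 6: ......
......
...#>.
..#...
..##..
......
gen 7: ......
......
...##.
..#.v.
..##..
......
gen 8: ......
......
...##.
..#<#.
..##..
......
gen 9: ......
......
...^#.
..###.
..##..
......
gen 10: ......
......
..<.#.
..###.
..##..
......
gen 11: ......
..^...
..#.#.
..###.
..##..
......
gen 12: ......
..#>..
..#.#.
..###.
..##..
......
gen 13: ......
..##..
..#v#.
..###.
..##..
......
gen 14: ......
..##..
..<##.
..###.
..##..
......
gen 15: ......
..##..
...##.
..v##.
..##..
......
gen 16: ......
..##..
...##.
...>#.
..##..
......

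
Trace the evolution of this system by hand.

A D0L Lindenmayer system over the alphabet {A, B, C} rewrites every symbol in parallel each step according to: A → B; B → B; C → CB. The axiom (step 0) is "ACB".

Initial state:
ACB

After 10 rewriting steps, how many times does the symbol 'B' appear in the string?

step 0: ACB
step 1: BCBB
step 2: BCBBB
step 3: BCBBBB
step 4: BCBBBBB
step 5: BCBBBBBB
step 6: BCBBBBBBB
step 7: BCBBBBBBBB
step 8: BCBBBBBBBBB
step 9: BCBBBBBBBBBB
step 10: BCBBBBBBBBBBB

12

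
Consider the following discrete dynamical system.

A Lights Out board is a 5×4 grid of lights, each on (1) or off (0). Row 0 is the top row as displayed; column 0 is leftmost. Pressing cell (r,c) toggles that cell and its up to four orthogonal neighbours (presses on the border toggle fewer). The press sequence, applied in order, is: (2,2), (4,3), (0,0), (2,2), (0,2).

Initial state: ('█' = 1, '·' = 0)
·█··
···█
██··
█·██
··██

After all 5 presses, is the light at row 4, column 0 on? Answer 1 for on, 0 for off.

0

k=0  ·█··
···█
██··
█·██
··██
k=1  ·█··
··██
█·██
█··█
··██
k=2  ·█··
··██
█·██
█···
····
k=3  █···
█·██
█·██
█···
····
k=4  █···
█··█
██··
█·█·
····
k=5  ████
█·██
██··
█·█·
····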